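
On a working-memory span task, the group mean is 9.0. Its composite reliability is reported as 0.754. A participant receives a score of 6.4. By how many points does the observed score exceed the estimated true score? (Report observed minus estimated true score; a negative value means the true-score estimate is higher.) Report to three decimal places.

T̂ = ρX + (1 − ρ)μ
  = 0.754 × 6.4 + 0.246 × 9.0
  = 4.8256 + 2.2140
  = 7.03960
  ≈ 7.0396
X − T̂ = 6.4 − 7.0396 = -0.6396 → -0.640

-0.640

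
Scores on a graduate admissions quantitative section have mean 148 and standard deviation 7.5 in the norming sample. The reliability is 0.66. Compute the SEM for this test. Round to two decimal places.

SEM = SD · √(1 − ρ) = 7.5 × √0.34 = 7.5 × 0.5831 = 4.373

4.37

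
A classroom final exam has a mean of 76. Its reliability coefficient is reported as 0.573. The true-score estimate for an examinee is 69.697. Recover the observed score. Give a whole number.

T̂ = ρX + (1 − ρ)μ  ⇒  X = (T̂ − (1 − ρ)μ) / ρ
X = (69.697 − 0.427 × 76) / 0.573 = (69.697 − 32.452) / 0.573 = 37.245 / 0.573 = 65.00

65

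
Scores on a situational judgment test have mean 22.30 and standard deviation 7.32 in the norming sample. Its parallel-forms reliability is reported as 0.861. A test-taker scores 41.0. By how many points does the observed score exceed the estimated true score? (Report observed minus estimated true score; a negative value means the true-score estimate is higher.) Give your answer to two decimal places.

2.60

Kelley's formula gives T̂ = 0.861·41.0 + 0.139·22.30 = 35.3010 + 3.09970 = 38.4007.
X − T̂ = 41.0 − 38.401 = 2.599 → 2.60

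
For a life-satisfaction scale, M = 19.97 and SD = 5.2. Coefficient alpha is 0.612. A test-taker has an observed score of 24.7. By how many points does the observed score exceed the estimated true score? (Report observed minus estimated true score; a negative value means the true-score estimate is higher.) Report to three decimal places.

1.835

T̂ = 0.612(24.7) + 0.388(19.97) = 15.1164 + 7.74836 = 22.86476 → 22.8648
X − T̂ = 24.7 − 22.8648 = 1.8352 → 1.835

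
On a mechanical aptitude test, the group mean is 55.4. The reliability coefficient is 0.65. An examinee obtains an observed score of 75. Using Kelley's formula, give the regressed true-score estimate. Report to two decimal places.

68.14

T̂ = ρX + (1 − ρ)μ
  = 0.65 × 75 + 0.35 × 55.4
  = 48.75 + 19.390
  = 68.140
  ≈ 68.14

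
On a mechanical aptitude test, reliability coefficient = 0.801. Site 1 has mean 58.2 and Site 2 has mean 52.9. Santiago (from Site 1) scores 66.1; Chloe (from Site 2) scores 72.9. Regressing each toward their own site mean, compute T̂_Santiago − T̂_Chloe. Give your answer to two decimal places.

T̂_Santiago = 0.801(66.1) + 0.199(58.2) = 64.5279
T̂_Chloe = 0.801(72.9) + 0.199(52.9) = 68.9200
Difference = 64.5279 − 68.9200 = -4.3921

-4.39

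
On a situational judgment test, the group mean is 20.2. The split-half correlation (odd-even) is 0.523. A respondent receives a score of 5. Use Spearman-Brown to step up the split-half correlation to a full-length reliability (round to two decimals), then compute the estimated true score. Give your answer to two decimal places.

Spearman-Brown: ρ = 2r/(1 + r) = 2(0.523)/(1 + 0.523) = 1.0460/1.523 = 0.6868 → 0.69
T̂ = 0.69(5) + 0.31(20.2) = 3.45 + 6.262 = 9.712 → 9.71

9.71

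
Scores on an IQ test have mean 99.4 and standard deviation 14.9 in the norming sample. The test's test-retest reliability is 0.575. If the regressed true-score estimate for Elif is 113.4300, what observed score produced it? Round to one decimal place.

T̂ = ρX + (1 − ρ)μ  ⇒  X = (T̂ − (1 − ρ)μ) / ρ
X = (113.4300 − 0.425 × 99.4) / 0.575 = (113.4300 − 42.2450) / 0.575 = 71.1850 / 0.575 = 123.800

123.8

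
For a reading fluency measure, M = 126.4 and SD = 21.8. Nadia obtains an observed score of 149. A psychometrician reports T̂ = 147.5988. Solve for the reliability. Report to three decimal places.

0.938

T̂ = ρX + (1 − ρ)μ  ⇒  T̂ − μ = ρ(X − μ)
ρ = (T̂ − μ)/(X − μ) = (147.5988 − 126.4) / (149 − 126.4) = 21.1988 / 22.6 = 0.93800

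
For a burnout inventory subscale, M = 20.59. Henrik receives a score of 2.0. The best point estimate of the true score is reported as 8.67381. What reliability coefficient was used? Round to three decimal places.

0.641

T̂ = ρX + (1 − ρ)μ  ⇒  T̂ − μ = ρ(X − μ)
ρ = (T̂ − μ)/(X − μ) = (8.67381 − 20.59) / (2.0 − 20.59) = -11.91619 / -18.59 = 0.64100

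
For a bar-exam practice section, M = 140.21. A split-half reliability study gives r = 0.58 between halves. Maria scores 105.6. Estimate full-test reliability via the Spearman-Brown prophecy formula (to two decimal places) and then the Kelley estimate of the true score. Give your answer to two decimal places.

Spearman-Brown: ρ = 2r/(1 + r) = 2(0.58)/(1 + 0.58) = 1.160/1.58 = 0.7342 → 0.73
Kelley's formula gives T̂ = 0.73·105.6 + 0.27·140.21 = 77.088 + 37.8567 = 114.945.

114.94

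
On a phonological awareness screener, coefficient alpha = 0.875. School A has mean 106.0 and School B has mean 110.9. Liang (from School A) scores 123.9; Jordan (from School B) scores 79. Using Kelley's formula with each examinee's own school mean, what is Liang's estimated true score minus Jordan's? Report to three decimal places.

38.675

T̂_Liang = 0.875(123.9) + 0.125(106.0) = 121.66250
T̂_Jordan = 0.875(79) + 0.125(110.9) = 82.98750
Difference = 121.66250 − 82.98750 = 38.67500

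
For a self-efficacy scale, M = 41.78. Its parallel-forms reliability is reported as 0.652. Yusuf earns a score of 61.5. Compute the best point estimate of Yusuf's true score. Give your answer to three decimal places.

54.637

Weight the observed score by reliability and the mean by (1 − reliability): T̂ = 0.652·61.5 + 0.348·41.78 = 40.0980 + 14.53944 = 54.6374.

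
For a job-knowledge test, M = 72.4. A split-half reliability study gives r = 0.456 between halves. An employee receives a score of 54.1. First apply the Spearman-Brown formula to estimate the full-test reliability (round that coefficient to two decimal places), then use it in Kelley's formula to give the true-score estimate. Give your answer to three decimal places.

60.871

Spearman-Brown: ρ = 2r/(1 + r) = 2(0.456)/(1 + 0.456) = 0.9120/1.456 = 0.6264 → 0.63
Regress the observed score toward the mean by the unreliability: T̂ = 0.63·54.1 + 0.37·72.4 = 34.083 + 26.788 = 60.8710.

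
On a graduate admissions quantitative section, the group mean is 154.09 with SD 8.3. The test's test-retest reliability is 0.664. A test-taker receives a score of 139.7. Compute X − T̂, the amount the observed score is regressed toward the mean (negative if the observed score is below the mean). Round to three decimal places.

T̂ = 0.664(139.7) + 0.336(154.09) = 92.7608 + 51.77424 = 144.53504 → 144.5350
X − T̂ = 139.7 − 144.5350 = -4.8350 → -4.835

-4.835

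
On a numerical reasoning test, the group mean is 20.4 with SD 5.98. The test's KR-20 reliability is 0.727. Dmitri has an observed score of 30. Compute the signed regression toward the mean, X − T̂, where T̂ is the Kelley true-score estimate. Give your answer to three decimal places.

2.621

T̂ = ρX + (1 − ρ)μ
  = 0.727 × 30 + 0.273 × 20.4
  = 21.810 + 5.5692
  = 27.37920
  ≈ 27.3792
X − T̂ = 30 − 27.3792 = 2.6208 → 2.621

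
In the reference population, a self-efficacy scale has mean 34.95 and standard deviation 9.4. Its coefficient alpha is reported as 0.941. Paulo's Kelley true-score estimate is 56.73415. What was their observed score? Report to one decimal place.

T̂ = ρX + (1 − ρ)μ  ⇒  X = (T̂ − (1 − ρ)μ) / ρ
X = (56.73415 − 0.059 × 34.95) / 0.941 = (56.73415 − 2.06205) / 0.941 = 54.67210 / 0.941 = 58.100

58.1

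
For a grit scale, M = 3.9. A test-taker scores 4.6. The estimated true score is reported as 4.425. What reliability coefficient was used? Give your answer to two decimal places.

0.75

T̂ = ρX + (1 − ρ)μ  ⇒  T̂ − μ = ρ(X − μ)
ρ = (T̂ − μ)/(X − μ) = (4.425 − 3.9) / (4.6 − 3.9) = 0.525 / 0.7 = 0.7500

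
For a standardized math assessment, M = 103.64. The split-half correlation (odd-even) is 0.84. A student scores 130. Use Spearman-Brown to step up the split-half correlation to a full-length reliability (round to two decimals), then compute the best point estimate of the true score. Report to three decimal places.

Spearman-Brown: ρ = 2r/(1 + r) = 2(0.84)/(1 + 0.84) = 1.680/1.84 = 0.9130 → 0.91
Kelley's formula gives T̂ = 0.91·130 + 0.09·103.64 = 118.30 + 9.3276 = 127.6276.

127.628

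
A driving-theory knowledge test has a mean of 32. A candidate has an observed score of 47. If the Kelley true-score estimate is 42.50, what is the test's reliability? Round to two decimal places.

T̂ = ρX + (1 − ρ)μ  ⇒  T̂ − μ = ρ(X − μ)
ρ = (T̂ − μ)/(X − μ) = (42.50 − 32) / (47 − 32) = 10.50 / 15.0 = 0.7000

0.70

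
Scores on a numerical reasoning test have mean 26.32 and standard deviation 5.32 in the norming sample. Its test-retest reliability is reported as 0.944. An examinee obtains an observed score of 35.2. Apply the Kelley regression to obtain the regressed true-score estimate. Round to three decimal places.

Weight the observed score by reliability and the mean by (1 − reliability): T̂ = 0.944·35.2 + 0.056·26.32 = 33.2288 + 1.47392 = 34.7027.

34.703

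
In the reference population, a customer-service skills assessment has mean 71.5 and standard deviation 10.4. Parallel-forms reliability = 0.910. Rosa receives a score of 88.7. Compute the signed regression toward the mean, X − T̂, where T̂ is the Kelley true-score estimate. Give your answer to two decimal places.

T̂ = ρX + (1 − ρ)μ
  = 0.910 × 88.7 + 0.090 × 71.5
  = 80.7170 + 6.4350
  = 87.1520
  ≈ 87.152
X − T̂ = 88.7 − 87.152 = 1.548 → 1.55

1.55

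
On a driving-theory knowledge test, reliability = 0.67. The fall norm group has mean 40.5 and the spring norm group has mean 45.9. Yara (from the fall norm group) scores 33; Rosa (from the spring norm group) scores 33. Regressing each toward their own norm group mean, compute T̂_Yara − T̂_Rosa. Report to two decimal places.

-1.78

T̂_Yara = 0.67(33) + 0.33(40.5) = 35.4750
T̂_Rosa = 0.67(33) + 0.33(45.9) = 37.2570
Difference = 35.4750 − 37.2570 = -1.7820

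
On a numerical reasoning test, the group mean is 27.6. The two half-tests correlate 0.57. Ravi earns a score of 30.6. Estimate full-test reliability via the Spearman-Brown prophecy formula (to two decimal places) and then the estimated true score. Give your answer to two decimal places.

Spearman-Brown: ρ = 2r/(1 + r) = 2(0.57)/(1 + 0.57) = 1.140/1.57 = 0.7261 → 0.73
Regress the observed score toward the mean by the unreliability: T̂ = 0.73·30.6 + 0.27·27.6 = 22.338 + 7.452 = 29.790.

29.79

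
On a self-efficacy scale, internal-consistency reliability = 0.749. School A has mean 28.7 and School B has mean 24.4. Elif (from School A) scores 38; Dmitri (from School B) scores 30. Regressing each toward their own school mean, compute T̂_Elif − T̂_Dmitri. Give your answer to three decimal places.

7.071

T̂_Elif = 0.749(38) + 0.251(28.7) = 35.66570
T̂_Dmitri = 0.749(30) + 0.251(24.4) = 28.59440
Difference = 35.66570 − 28.59440 = 7.07130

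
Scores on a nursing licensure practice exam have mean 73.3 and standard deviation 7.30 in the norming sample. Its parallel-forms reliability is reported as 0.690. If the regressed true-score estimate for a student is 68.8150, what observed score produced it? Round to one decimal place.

T̂ = ρX + (1 − ρ)μ  ⇒  X = (T̂ − (1 − ρ)μ) / ρ
X = (68.8150 − 0.310 × 73.3) / 0.690 = (68.8150 − 22.7230) / 0.690 = 46.0920 / 0.690 = 66.800

66.8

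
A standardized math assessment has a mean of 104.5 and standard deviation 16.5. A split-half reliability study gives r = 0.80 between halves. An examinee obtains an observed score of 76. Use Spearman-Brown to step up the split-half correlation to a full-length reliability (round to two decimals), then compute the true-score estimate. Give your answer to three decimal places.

79.135

Spearman-Brown: ρ = 2r/(1 + r) = 2(0.80)/(1 + 0.80) = 1.600/1.80 = 0.8889 → 0.89
T̂ = 0.89(76) + 0.11(104.5) = 67.64 + 11.495 = 79.1350 → 79.135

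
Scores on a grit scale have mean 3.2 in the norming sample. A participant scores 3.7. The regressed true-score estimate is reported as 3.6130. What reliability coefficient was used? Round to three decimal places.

T̂ = ρX + (1 − ρ)μ  ⇒  T̂ − μ = ρ(X − μ)
ρ = (T̂ − μ)/(X − μ) = (3.6130 − 3.2) / (3.7 − 3.2) = 0.4130 / 0.5 = 0.82600

0.826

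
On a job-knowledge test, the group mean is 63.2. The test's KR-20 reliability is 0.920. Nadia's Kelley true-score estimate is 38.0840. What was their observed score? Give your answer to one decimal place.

T̂ = ρX + (1 − ρ)μ  ⇒  X = (T̂ − (1 − ρ)μ) / ρ
X = (38.0840 − 0.080 × 63.2) / 0.920 = (38.0840 − 5.0560) / 0.920 = 33.0280 / 0.920 = 35.900

35.9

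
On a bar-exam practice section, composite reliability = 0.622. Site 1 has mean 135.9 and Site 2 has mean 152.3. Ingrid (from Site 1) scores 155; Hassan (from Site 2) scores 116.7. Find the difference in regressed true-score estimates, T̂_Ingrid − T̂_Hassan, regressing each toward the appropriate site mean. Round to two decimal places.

17.62

T̂_Ingrid = 0.622(155) + 0.378(135.9) = 147.7802
T̂_Hassan = 0.622(116.7) + 0.378(152.3) = 130.1568
Difference = 147.7802 − 130.1568 = 17.6234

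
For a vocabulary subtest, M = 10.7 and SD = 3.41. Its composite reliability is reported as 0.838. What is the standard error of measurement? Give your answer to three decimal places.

SEM = SD · √(1 − ρ) = 3.41 × √0.162 = 3.41 × 0.4025 = 1.3725

1.372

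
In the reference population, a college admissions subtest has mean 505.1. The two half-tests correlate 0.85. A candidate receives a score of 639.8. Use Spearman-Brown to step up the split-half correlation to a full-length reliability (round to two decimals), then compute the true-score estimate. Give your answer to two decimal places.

Spearman-Brown: ρ = 2r/(1 + r) = 2(0.85)/(1 + 0.85) = 1.700/1.85 = 0.9189 → 0.92
T̂ = ρX + (1 − ρ)μ
  = 0.92 × 639.8 + 0.08 × 505.1
  = 588.616 + 40.408
  = 629.024
  ≈ 629.02

629.02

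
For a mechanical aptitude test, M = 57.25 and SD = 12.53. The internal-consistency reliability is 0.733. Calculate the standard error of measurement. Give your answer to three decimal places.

SEM = SD · √(1 − ρ) = 12.53 × √0.267 = 12.53 × 0.5167 = 6.4745

6.475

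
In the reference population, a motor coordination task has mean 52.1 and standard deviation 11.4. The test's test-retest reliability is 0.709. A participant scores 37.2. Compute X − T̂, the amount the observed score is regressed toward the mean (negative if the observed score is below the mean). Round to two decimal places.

Regress the observed score toward the mean by the unreliability: T̂ = 0.709·37.2 + 0.291·52.1 = 26.3748 + 15.1611 = 41.5359.
X − T̂ = 37.2 − 41.536 = -4.336 → -4.34

-4.34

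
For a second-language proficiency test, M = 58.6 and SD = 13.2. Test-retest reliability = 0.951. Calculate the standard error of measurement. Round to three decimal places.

SEM = SD · √(1 − ρ) = 13.2 × √0.049 = 13.2 × 0.2214 = 2.9219

2.922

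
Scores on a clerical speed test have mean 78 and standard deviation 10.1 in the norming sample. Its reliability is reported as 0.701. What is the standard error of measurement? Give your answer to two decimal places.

SEM = SD · √(1 − ρ) = 10.1 × √0.299 = 10.1 × 0.5468 = 5.523

5.52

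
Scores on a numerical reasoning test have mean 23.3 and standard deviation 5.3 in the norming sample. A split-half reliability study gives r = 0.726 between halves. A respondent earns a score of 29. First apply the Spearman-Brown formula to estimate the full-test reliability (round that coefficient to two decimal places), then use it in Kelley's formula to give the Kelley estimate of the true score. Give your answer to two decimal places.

28.09

Spearman-Brown: ρ = 2r/(1 + r) = 2(0.726)/(1 + 0.726) = 1.4520/1.726 = 0.8413 → 0.84
Kelley's formula gives T̂ = 0.84·29 + 0.16·23.3 = 24.36 + 3.728 = 28.088.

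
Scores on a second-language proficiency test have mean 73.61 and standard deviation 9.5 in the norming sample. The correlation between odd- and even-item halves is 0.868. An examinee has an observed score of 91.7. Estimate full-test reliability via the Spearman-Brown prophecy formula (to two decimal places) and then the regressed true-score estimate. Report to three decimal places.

Spearman-Brown: ρ = 2r/(1 + r) = 2(0.868)/(1 + 0.868) = 1.7360/1.868 = 0.9293 → 0.93
T̂ = ρX + (1 − ρ)μ
  = 0.93 × 91.7 + 0.07 × 73.61
  = 85.281 + 5.1527
  = 90.4337
  ≈ 90.434

90.434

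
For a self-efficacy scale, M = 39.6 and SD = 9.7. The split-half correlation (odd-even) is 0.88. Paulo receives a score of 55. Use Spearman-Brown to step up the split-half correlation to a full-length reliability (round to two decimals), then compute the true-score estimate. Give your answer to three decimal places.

54.076

Spearman-Brown: ρ = 2r/(1 + r) = 2(0.88)/(1 + 0.88) = 1.760/1.88 = 0.9362 → 0.94
Kelley's formula gives T̂ = 0.94·55 + 0.06·39.6 = 51.70 + 2.376 = 54.0760.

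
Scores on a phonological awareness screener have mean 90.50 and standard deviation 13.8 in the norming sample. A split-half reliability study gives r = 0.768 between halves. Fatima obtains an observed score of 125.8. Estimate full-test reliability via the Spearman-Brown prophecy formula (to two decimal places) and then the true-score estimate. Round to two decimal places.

Spearman-Brown: ρ = 2r/(1 + r) = 2(0.768)/(1 + 0.768) = 1.5360/1.768 = 0.8688 → 0.87
T̂ = 0.87(125.8) + 0.13(90.50) = 109.446 + 11.7650 = 121.211 → 121.21

121.21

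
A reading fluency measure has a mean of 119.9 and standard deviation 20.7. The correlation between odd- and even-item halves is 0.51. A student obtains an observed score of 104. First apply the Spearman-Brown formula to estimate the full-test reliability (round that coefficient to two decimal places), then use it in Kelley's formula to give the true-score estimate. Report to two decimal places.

Spearman-Brown: ρ = 2r/(1 + r) = 2(0.51)/(1 + 0.51) = 1.020/1.51 = 0.6755 → 0.68
T̂ = ρX + (1 − ρ)μ
  = 0.68 × 104 + 0.32 × 119.9
  = 70.72 + 38.368
  = 109.088
  ≈ 109.09

109.09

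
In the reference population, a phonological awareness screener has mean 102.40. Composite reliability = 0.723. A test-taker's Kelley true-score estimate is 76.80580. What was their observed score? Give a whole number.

67

T̂ = ρX + (1 − ρ)μ  ⇒  X = (T̂ − (1 − ρ)μ) / ρ
X = (76.80580 − 0.277 × 102.40) / 0.723 = (76.80580 − 28.36480) / 0.723 = 48.44100 / 0.723 = 67.00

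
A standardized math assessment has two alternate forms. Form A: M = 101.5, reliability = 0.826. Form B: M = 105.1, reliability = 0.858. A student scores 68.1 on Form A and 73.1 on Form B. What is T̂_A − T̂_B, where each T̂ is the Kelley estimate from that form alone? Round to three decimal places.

-3.732

T̂_A = 0.826(68.1) + 0.174(101.5) = 73.91160
T̂_B = 0.858(73.1) + 0.142(105.1) = 77.64400
T̂_A − T̂_B = -3.73240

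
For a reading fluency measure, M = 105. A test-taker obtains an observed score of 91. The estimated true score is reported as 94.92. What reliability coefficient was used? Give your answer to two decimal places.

0.72

T̂ = ρX + (1 − ρ)μ  ⇒  T̂ − μ = ρ(X − μ)
ρ = (T̂ − μ)/(X − μ) = (94.92 − 105) / (91 − 105) = -10.08 / -14.0 = 0.7200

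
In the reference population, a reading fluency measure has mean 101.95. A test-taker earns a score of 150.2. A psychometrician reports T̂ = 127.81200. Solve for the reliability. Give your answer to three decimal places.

0.536

T̂ = ρX + (1 − ρ)μ  ⇒  T̂ − μ = ρ(X − μ)
ρ = (T̂ − μ)/(X − μ) = (127.81200 − 101.95) / (150.2 − 101.95) = 25.86200 / 48.25 = 0.53600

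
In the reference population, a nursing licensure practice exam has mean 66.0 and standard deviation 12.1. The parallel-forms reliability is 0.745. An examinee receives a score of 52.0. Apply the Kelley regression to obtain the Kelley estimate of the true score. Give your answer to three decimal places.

55.570

T̂ = ρX + (1 − ρ)μ
  = 0.745 × 52.0 + 0.255 × 66.0
  = 38.7400 + 16.8300
  = 55.5700
  ≈ 55.570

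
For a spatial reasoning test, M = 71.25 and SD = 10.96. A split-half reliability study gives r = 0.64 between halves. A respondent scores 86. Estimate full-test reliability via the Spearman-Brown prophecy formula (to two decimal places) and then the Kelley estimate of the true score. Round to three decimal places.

Spearman-Brown: ρ = 2r/(1 + r) = 2(0.64)/(1 + 0.64) = 1.280/1.64 = 0.7805 → 0.78
T̂ = 0.78(86) + 0.22(71.25) = 67.08 + 15.6750 = 82.7550 → 82.755

82.755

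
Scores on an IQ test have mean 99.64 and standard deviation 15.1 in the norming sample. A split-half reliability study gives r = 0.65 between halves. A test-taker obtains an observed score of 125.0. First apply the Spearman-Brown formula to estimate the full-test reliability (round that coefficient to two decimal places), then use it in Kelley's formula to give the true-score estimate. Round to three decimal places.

Spearman-Brown: ρ = 2r/(1 + r) = 2(0.65)/(1 + 0.65) = 1.300/1.65 = 0.7879 → 0.79
Regress the observed score toward the mean by the unreliability: T̂ = 0.79·125.0 + 0.21·99.64 = 98.750 + 20.9244 = 119.6744.

119.674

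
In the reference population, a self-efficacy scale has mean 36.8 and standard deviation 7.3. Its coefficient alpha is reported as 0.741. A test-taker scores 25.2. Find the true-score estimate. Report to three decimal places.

T̂ = 0.741(25.2) + 0.259(36.8) = 18.6732 + 9.5312 = 28.2044 → 28.204

28.204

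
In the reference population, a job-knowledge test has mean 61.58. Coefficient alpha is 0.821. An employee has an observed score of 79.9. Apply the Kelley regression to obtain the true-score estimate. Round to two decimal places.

76.62

T̂ = ρX + (1 − ρ)μ
  = 0.821 × 79.9 + 0.179 × 61.58
  = 65.5979 + 11.02282
  = 76.621
  ≈ 76.62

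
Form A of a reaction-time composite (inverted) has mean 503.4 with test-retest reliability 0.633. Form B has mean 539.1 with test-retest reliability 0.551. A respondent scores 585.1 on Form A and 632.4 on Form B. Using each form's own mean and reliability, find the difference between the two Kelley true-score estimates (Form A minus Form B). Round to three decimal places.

-35.392

T̂_A = 0.633(585.1) + 0.367(503.4) = 555.11610
T̂_B = 0.551(632.4) + 0.449(539.1) = 590.50830
T̂_A − T̂_B = -35.39220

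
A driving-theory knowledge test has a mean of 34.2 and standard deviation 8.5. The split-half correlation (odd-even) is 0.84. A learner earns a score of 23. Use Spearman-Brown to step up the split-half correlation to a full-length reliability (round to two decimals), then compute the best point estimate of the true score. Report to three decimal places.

24.008

Spearman-Brown: ρ = 2r/(1 + r) = 2(0.84)/(1 + 0.84) = 1.680/1.84 = 0.9130 → 0.91
T̂ = ρX + (1 − ρ)μ
  = 0.91 × 23 + 0.09 × 34.2
  = 20.93 + 3.078
  = 24.0080
  ≈ 24.008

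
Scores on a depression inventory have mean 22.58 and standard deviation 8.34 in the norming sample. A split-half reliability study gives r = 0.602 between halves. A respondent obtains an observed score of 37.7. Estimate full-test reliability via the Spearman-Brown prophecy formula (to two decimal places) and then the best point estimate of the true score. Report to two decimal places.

33.92

Spearman-Brown: ρ = 2r/(1 + r) = 2(0.602)/(1 + 0.602) = 1.2040/1.602 = 0.7516 → 0.75
T̂ = ρX + (1 − ρ)μ
  = 0.75 × 37.7 + 0.25 × 22.58
  = 28.275 + 5.6450
  = 33.920
  ≈ 33.92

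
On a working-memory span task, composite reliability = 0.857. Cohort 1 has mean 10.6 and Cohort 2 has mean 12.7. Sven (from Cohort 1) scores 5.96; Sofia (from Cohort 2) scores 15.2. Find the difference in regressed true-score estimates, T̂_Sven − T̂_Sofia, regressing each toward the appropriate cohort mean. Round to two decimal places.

T̂_Sven = 0.857(5.96) + 0.143(10.6) = 6.6235
T̂_Sofia = 0.857(15.2) + 0.143(12.7) = 14.8425
Difference = 6.6235 − 14.8425 = -8.2190

-8.22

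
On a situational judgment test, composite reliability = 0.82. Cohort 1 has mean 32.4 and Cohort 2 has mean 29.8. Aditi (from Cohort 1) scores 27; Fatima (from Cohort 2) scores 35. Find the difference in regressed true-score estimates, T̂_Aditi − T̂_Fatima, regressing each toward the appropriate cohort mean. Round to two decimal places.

-6.09

T̂_Aditi = 0.82(27) + 0.18(32.4) = 27.9720
T̂_Fatima = 0.82(35) + 0.18(29.8) = 34.0640
Difference = 27.9720 − 34.0640 = -6.0920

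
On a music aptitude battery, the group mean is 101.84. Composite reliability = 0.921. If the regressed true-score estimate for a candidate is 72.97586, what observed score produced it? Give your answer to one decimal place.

70.5

T̂ = ρX + (1 − ρ)μ  ⇒  X = (T̂ − (1 − ρ)μ) / ρ
X = (72.97586 − 0.079 × 101.84) / 0.921 = (72.97586 − 8.04536) / 0.921 = 64.93050 / 0.921 = 70.500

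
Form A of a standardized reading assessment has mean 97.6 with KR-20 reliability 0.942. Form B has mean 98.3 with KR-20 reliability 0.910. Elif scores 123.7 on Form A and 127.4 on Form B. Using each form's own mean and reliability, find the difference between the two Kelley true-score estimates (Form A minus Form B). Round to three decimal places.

-2.595

T̂_A = 0.942(123.7) + 0.058(97.6) = 122.18620
T̂_B = 0.910(127.4) + 0.090(98.3) = 124.78100
T̂_A − T̂_B = -2.59480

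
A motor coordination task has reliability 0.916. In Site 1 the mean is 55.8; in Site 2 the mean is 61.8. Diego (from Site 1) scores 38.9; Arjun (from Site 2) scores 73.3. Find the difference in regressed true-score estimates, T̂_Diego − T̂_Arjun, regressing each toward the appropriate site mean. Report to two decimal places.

-32.01

T̂_Diego = 0.916(38.9) + 0.084(55.8) = 40.3196
T̂_Arjun = 0.916(73.3) + 0.084(61.8) = 72.3340
Difference = 40.3196 − 72.3340 = -32.0144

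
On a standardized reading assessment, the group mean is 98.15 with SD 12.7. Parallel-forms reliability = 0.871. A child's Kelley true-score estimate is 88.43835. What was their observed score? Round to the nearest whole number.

T̂ = ρX + (1 − ρ)μ  ⇒  X = (T̂ − (1 − ρ)μ) / ρ
X = (88.43835 − 0.129 × 98.15) / 0.871 = (88.43835 − 12.66135) / 0.871 = 75.77700 / 0.871 = 87.00

87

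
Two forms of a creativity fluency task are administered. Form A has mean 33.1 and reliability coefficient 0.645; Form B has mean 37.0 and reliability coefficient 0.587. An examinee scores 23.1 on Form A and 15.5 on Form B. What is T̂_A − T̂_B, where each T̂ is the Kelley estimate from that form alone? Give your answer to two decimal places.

2.27

T̂_A = 0.645(23.1) + 0.355(33.1) = 26.6500
T̂_B = 0.587(15.5) + 0.413(37.0) = 24.3795
T̂_A − T̂_B = 2.2705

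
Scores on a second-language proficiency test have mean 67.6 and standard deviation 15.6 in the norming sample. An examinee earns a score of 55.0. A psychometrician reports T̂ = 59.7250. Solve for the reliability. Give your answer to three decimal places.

T̂ = ρX + (1 − ρ)μ  ⇒  T̂ − μ = ρ(X − μ)
ρ = (T̂ − μ)/(X − μ) = (59.7250 − 67.6) / (55.0 − 67.6) = -7.8750 / -12.6 = 0.62500

0.625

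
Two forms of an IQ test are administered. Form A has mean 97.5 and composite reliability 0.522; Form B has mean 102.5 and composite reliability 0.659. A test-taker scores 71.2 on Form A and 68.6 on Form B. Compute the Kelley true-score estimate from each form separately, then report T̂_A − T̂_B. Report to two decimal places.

T̂_A = 0.522(71.2) + 0.478(97.5) = 83.7714
T̂_B = 0.659(68.6) + 0.341(102.5) = 80.1599
T̂_A − T̂_B = 3.6115

3.61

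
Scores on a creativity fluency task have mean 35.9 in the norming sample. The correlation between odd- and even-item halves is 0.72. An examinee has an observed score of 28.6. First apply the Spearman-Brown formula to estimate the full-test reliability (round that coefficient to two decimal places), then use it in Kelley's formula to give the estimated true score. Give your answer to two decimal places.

Spearman-Brown: ρ = 2r/(1 + r) = 2(0.72)/(1 + 0.72) = 1.440/1.72 = 0.8372 → 0.84
T̂ = 0.84(28.6) + 0.16(35.9) = 24.024 + 5.744 = 29.768 → 29.77

29.77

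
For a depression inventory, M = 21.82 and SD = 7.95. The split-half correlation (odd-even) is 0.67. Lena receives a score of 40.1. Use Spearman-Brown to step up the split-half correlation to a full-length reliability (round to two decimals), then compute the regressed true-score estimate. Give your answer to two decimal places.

Spearman-Brown: ρ = 2r/(1 + r) = 2(0.67)/(1 + 0.67) = 1.340/1.67 = 0.8024 → 0.80
Regress the observed score toward the mean by the unreliability: T̂ = 0.80·40.1 + 0.20·21.82 = 32.080 + 4.3640 = 36.444.

36.44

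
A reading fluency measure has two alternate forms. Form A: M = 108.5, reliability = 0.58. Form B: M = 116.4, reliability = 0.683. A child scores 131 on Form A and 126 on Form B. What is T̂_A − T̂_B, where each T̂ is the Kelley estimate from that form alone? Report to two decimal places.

-1.41

T̂_A = 0.58(131) + 0.42(108.5) = 121.5500
T̂_B = 0.683(126) + 0.317(116.4) = 122.9568
T̂_A − T̂_B = -1.4068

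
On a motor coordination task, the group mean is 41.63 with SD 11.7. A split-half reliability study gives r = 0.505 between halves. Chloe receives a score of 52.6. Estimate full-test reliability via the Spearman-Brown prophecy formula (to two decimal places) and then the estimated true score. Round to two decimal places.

48.98

Spearman-Brown: ρ = 2r/(1 + r) = 2(0.505)/(1 + 0.505) = 1.0100/1.505 = 0.6711 → 0.67
T̂ = 0.67(52.6) + 0.33(41.63) = 35.242 + 13.7379 = 48.980 → 48.98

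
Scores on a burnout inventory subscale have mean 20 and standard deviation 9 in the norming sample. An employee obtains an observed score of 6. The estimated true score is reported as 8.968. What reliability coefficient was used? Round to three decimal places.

0.788

T̂ = ρX + (1 − ρ)μ  ⇒  T̂ − μ = ρ(X − μ)
ρ = (T̂ − μ)/(X − μ) = (8.968 − 20) / (6 − 20) = -11.032 / -14.0 = 0.78800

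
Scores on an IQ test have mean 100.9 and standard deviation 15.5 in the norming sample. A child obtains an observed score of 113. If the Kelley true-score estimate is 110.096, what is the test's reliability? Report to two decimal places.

T̂ = ρX + (1 − ρ)μ  ⇒  T̂ − μ = ρ(X − μ)
ρ = (T̂ − μ)/(X − μ) = (110.096 − 100.9) / (113 − 100.9) = 9.196 / 12.1 = 0.7600

0.76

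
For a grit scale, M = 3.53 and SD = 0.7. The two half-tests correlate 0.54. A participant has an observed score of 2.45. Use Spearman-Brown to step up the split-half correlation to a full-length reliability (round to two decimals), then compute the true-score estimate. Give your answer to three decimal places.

2.774

Spearman-Brown: ρ = 2r/(1 + r) = 2(0.54)/(1 + 0.54) = 1.080/1.54 = 0.7013 → 0.70
Weight the observed score by reliability and the mean by (1 − reliability): T̂ = 0.70·2.45 + 0.30·3.53 = 1.7150 + 1.0590 = 2.7740.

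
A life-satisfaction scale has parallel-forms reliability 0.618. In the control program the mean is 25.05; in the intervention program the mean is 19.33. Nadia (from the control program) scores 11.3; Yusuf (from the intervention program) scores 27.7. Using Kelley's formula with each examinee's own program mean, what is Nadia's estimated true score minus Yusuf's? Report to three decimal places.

-7.950

T̂_Nadia = 0.618(11.3) + 0.382(25.05) = 16.55250
T̂_Yusuf = 0.618(27.7) + 0.382(19.33) = 24.50266
Difference = 16.55250 − 24.50266 = -7.95016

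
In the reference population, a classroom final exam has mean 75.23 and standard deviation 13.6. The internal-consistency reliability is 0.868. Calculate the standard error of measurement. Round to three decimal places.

4.941

SEM = SD · √(1 − ρ) = 13.6 × √0.132 = 13.6 × 0.3633 = 4.9411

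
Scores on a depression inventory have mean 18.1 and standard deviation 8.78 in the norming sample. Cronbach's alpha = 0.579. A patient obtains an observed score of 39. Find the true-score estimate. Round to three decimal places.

30.201

T̂ = ρX + (1 − ρ)μ
  = 0.579 × 39 + 0.421 × 18.1
  = 22.581 + 7.6201
  = 30.2011
  ≈ 30.201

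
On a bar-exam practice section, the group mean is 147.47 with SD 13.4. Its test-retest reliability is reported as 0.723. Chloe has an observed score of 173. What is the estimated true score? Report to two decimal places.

T̂ = 0.723(173) + 0.277(147.47) = 125.079 + 40.84919 = 165.928 → 165.93

165.93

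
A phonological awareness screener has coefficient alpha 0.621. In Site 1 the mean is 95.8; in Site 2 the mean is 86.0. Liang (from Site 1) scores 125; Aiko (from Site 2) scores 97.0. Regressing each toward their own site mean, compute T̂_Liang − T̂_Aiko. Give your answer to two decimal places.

T̂_Liang = 0.621(125) + 0.379(95.8) = 113.9332
T̂_Aiko = 0.621(97.0) + 0.379(86.0) = 92.8310
Difference = 113.9332 − 92.8310 = 21.1022

21.10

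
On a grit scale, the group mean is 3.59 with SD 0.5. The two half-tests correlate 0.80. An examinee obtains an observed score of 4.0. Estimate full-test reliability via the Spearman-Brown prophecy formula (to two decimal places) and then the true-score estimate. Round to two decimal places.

Spearman-Brown: ρ = 2r/(1 + r) = 2(0.80)/(1 + 0.80) = 1.600/1.80 = 0.8889 → 0.89
Kelley's formula gives T̂ = 0.89·4.0 + 0.11·3.59 = 3.560 + 0.3949 = 3.955.

3.95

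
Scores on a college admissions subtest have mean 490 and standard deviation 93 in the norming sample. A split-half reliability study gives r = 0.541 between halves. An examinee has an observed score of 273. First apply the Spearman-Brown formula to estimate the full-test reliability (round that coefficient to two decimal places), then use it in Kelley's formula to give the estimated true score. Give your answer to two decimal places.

Spearman-Brown: ρ = 2r/(1 + r) = 2(0.541)/(1 + 0.541) = 1.0820/1.541 = 0.7021 → 0.70
T̂ = ρX + (1 − ρ)μ
  = 0.70 × 273 + 0.30 × 490
  = 191.10 + 147.00
  = 338.100
  ≈ 338.10

338.10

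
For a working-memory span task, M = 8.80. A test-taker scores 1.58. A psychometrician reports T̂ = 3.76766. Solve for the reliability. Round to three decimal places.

T̂ = ρX + (1 − ρ)μ  ⇒  T̂ − μ = ρ(X − μ)
ρ = (T̂ − μ)/(X − μ) = (3.76766 − 8.80) / (1.58 − 8.80) = -5.03234 / -7.22 = 0.69700

0.697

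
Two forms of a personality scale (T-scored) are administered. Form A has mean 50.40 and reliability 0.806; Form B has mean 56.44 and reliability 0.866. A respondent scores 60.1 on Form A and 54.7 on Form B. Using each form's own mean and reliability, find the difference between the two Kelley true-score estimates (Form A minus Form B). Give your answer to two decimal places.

T̂_A = 0.806(60.1) + 0.194(50.40) = 58.2182
T̂_B = 0.866(54.7) + 0.134(56.44) = 54.9332
T̂_A − T̂_B = 3.2850

3.29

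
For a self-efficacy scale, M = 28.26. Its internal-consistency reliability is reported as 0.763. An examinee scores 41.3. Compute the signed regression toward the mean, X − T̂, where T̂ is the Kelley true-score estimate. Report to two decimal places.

Regress the observed score toward the mean by the unreliability: T̂ = 0.763·41.3 + 0.237·28.26 = 31.5119 + 6.69762 = 38.2095.
X − T̂ = 41.3 − 38.210 = 3.090 → 3.09

3.09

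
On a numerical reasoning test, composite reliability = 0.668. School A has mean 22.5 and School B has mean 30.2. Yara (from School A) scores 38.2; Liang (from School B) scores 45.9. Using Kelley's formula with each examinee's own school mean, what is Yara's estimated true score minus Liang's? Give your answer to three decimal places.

T̂_Yara = 0.668(38.2) + 0.332(22.5) = 32.98760
T̂_Liang = 0.668(45.9) + 0.332(30.2) = 40.68760
Difference = 32.98760 − 40.68760 = -7.70000

-7.700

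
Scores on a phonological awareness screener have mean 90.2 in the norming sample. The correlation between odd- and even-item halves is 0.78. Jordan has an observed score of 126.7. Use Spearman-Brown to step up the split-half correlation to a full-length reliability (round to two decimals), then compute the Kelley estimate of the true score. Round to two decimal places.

Spearman-Brown: ρ = 2r/(1 + r) = 2(0.78)/(1 + 0.78) = 1.560/1.78 = 0.8764 → 0.88
T̂ = 0.88(126.7) + 0.12(90.2) = 111.496 + 10.824 = 122.320 → 122.32

122.32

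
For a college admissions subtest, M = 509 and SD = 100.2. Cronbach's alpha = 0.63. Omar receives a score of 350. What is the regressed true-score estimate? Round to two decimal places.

T̂ = ρX + (1 − ρ)μ
  = 0.63 × 350 + 0.37 × 509
  = 220.50 + 188.33
  = 408.830
  ≈ 408.83

408.83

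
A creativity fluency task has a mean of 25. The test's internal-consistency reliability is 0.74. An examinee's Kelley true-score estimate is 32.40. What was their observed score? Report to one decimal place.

35.0

T̂ = ρX + (1 − ρ)μ  ⇒  X = (T̂ − (1 − ρ)μ) / ρ
X = (32.40 − 0.26 × 25) / 0.74 = (32.40 − 6.50) / 0.74 = 25.90 / 0.74 = 35.000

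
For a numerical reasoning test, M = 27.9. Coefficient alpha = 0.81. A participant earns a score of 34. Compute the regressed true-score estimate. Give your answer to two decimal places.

T̂ = ρX + (1 − ρ)μ
  = 0.81 × 34 + 0.19 × 27.9
  = 27.54 + 5.301
  = 32.841
  ≈ 32.84

32.84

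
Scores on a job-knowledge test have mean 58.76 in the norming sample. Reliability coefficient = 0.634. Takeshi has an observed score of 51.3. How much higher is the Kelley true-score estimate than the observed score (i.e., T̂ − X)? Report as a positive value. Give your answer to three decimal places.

Regress the observed score toward the mean by the unreliability: T̂ = 0.634·51.3 + 0.366·58.76 = 32.5242 + 21.50616 = 54.03036.
T̂ − X = 54.0304 − 51.3 = 2.7304 → 2.730

2.730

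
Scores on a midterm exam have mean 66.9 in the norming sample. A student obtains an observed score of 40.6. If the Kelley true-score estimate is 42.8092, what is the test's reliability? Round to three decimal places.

T̂ = ρX + (1 − ρ)μ  ⇒  T̂ − μ = ρ(X − μ)
ρ = (T̂ − μ)/(X − μ) = (42.8092 − 66.9) / (40.6 − 66.9) = -24.0908 / -26.3 = 0.91600

0.916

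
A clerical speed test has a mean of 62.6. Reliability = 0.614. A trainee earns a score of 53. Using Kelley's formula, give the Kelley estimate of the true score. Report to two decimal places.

Weight the observed score by reliability and the mean by (1 − reliability): T̂ = 0.614·53 + 0.386·62.6 = 32.542 + 24.1636 = 56.706.

56.71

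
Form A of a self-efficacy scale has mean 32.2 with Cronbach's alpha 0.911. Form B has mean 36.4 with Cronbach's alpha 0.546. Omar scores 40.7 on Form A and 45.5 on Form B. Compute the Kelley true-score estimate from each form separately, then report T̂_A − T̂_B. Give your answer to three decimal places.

-1.425

T̂_A = 0.911(40.7) + 0.089(32.2) = 39.94350
T̂_B = 0.546(45.5) + 0.454(36.4) = 41.36860
T̂_A − T̂_B = -1.42510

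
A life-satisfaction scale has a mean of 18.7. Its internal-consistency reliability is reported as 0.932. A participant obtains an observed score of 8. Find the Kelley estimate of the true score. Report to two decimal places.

8.73

T̂ = ρX + (1 − ρ)μ
  = 0.932 × 8 + 0.068 × 18.7
  = 7.456 + 1.2716
  = 8.728
  ≈ 8.73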